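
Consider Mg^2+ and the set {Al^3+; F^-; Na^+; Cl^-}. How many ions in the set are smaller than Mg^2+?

1

Work out protons and electrons: Al^3+ (Z=13, 10 e⁻), Mg^2+ (Z=12, 10 e⁻), Na^+ (Z=11, 10 e⁻), F^- (Z=9, 10 e⁻), Cl^- (Z=17, 18 e⁻). Al^3+ < Mg^2+ (both 10 e⁻, Z=13>12); Mg^2+ < Na^+ (both 10 e⁻, Z=12>11); Na^+ < F^- (isoelectronic, higher Z=11 is smaller); F^- < Cl^- (same group, period 2 vs 3).
Ordering all of them (including Mg^2+) by radius gives Al^3+ < Mg^2+ < Na^+ < F^- < Cl^-. That's 1.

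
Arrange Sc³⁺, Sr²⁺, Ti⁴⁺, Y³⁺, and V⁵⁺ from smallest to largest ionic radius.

Electron counts and nuclear charges: V⁵⁺: 18 e⁻, Z=23, Ti⁴⁺: 18 e⁻, Z=22, Sc³⁺: 18 e⁻, Z=21, Y³⁺: 36 e⁻, Z=39, Sr²⁺: 36 e⁻, Z=38. V⁵⁺ < Ti⁴⁺ (isoelectronic, higher Z=23 is smaller); Ti⁴⁺ < Sc³⁺ (both 18 e⁻, Z=22>21); Sc³⁺ < Y³⁺ (same group, period 4 vs 5); Y³⁺ < Sr²⁺ (isoelectronic, higher Z=39 is smaller).

V⁵⁺ < Ti⁴⁺ < Sc³⁺ < Y³⁺ < Sr²⁺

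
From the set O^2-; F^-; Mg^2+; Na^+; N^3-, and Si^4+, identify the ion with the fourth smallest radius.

F^-

Each ion has 10 electrons. The ranking follows nuclear charge in reverse — greater Z gives a smaller radius. Si^4+ (Z=14), Mg^2+ (Z=12), Na^+ (Z=11), F^- (Z=9), O^2- (Z=8), N^3- (Z=7).
Full ascending order: Si^4+ < Mg^2+ < Na^+ < F^- < O^2- < N^3-. Counting from the smallest, position 4 is F^-.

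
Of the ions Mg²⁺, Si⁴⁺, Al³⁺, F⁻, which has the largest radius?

All of these have 10 electrons (isoelectronic). With the same electron cloud, the ion with the most protons pulls it in tightest. Nuclear charges: Si⁴⁺ (Z=14), Al³⁺ (Z=13), Mg²⁺ (Z=12), F⁻ (Z=9). Highest Z is smallest.

F⁻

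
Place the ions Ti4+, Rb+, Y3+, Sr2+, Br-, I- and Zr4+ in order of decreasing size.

I- > Br- > Rb+ > Sr2+ > Y3+ > Zr4+ > Ti4+

First list Z and electron count for each: Ti4+: 18 e⁻, Z=22, Zr4+: 36 e⁻, Z=40, Y3+: 36 e⁻, Z=39, Sr2+: 36 e⁻, Z=38, Rb+: 36 e⁻, Z=37, Br-: 36 e⁻, Z=35, I-: 54 e⁻, Z=53. Ti4+ < Zr4+ (same group, 1 shell fewer); Zr4+ < Y3+ (isoelectronic, higher Z=40 is smaller); Y3+ < Sr2+ (isoelectronic, higher Z=39 is smaller); Sr2+ < Rb+ (both 36 e⁻, Z=38>37); Rb+ < Br- (isoelectronic, higher Z=37 is smaller); Br- < I- (same group, period 4 vs 5).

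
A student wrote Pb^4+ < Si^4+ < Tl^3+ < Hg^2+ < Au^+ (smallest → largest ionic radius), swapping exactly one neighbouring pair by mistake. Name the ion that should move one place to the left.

Scanning neighbour by neighbour, only Pb^4+/Si^4+ violates a trend: same group and charge — period 3 sits above period 6, so Si^4+ is smaller. That makes Si^4+ the one sitting a position late relative to where it belongs.

Si^4+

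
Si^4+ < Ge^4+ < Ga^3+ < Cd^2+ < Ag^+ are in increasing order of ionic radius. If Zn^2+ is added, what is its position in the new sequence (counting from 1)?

4

Tabulating Z and e⁻: Si^4+ has 10 e⁻ (Z=14), Ge^4+ has 28 e⁻ (Z=32), Ga^3+ has 28 e⁻ (Z=31), Zn^2+ has 28 e⁻ (Z=30), Cd^2+ has 46 e⁻ (Z=48), Ag^+ has 46 e⁻ (Z=47). Si^4+ < Ge^4+ (same group, 1 shell fewer); Ge^4+ < Ga^3+ (isoelectronic, higher Z=32 is smaller); Ga^3+ < Zn^2+ (both 28 e⁻, Z=31>30); Zn^2+ < Cd^2+ (same group, 1 shell fewer); Cd^2+ < Ag^+ (isoelectronic, higher Z=48 is smaller).
The complete sequence is Si^4+ < Ge^4+ < Ga^3+ < Zn^2+ < Cd^2+ < Ag^+. Zn^2+ sits at position 4.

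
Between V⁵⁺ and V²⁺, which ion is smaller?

V⁵⁺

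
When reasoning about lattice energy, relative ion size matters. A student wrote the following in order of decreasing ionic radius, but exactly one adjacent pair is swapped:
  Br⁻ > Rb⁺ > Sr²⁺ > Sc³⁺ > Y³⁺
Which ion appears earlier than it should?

Compare adjacent ions: both in group 3 with the same charge; Sc³⁺ (period 4) has the smaller radius — yet in this decreasing list Sc³⁺ sits before Y³⁺. Nothing else is reversed, so Sc³⁺ should move one place to the right.

Sc³⁺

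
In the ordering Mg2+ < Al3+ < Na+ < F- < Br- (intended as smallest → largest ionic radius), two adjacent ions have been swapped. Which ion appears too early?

Mg2+

Scanning neighbour by neighbour, only Mg2+/Al3+ violates a trend: both have 10 electrons but Z(Al)=13 > Z(Mg)=12, so Al3+ should be the smaller of the two. That makes Mg2+ the one sitting a position early relative to where it belongs.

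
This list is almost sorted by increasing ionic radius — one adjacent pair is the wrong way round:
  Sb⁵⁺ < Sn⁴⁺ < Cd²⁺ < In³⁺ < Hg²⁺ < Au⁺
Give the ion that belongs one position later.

Cd²⁺

The pair Cd²⁺, In³⁺ is the wrong way round — both have 46 electrons but Z(In)=49 > Z(Cd)=48, so In³⁺ should be the smaller of the two. All other adjacent pairs agree with periodic trends, so Cd²⁺ is the misplaced ion.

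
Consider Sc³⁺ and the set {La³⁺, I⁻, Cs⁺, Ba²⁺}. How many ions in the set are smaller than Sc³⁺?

0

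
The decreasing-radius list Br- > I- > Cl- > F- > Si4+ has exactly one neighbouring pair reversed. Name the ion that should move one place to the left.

I-

The pair Br-, I- is the wrong way round — Br- and I- are in one column with the same charge; the lighter period-4 ion has one fewer shell and is smaller. All other adjacent pairs agree with periodic trends, so I- is the misplaced ion.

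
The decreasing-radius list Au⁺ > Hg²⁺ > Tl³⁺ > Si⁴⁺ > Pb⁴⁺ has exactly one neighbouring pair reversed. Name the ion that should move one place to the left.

Pb⁴⁺

Compare adjacent ions: same group and charge — period 3 sits above period 6, so Si⁴⁺ is smaller — yet in this decreasing list Si⁴⁺ sits before Pb⁴⁺. Nothing else is reversed, so Pb⁴⁺ should move one place to the left.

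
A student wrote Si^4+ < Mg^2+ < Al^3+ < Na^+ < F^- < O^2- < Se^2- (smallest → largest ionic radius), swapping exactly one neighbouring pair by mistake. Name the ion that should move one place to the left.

Al^3+

Scanning neighbour by neighbour, only Mg^2+/Al^3+ violates a trend: both have 10 electrons but Z(Al)=13 > Z(Mg)=12, so Al^3+ should be the smaller of the two. That makes Al^3+ the one sitting a position late relative to where it belongs.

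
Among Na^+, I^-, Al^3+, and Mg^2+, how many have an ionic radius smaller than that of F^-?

Work out protons and electrons: Al^3+: 10 e⁻, Z=13, Mg^2+: 10 e⁻, Z=12, Na^+: 10 e⁻, Z=11, F^-: 10 e⁻, Z=9, I^-: 54 e⁻, Z=53. Al^3+ < Mg^2+ (both 10 e⁻, Z=13>12); Mg^2+ < Na^+ (both 10 e⁻, Z=12>11); Na^+ < F^- (both 10 e⁻, Z=11>9); F^- < I^- (same group, period 2 vs 5).
Relative to F^-, the ions that are smaller are Al^3+, Mg^2+, Na^+. So 3 are smaller.

3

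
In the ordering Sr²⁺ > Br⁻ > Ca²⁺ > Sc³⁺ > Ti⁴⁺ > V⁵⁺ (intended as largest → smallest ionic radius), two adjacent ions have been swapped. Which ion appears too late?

The pair Sr²⁺, Br⁻ is the wrong way round — they are isoelectronic (36 e⁻) and Sr has more protons than Br (38 vs 35), making Sr²⁺ smaller. All other adjacent pairs agree with periodic trends, so Br⁻ is the misplaced ion.

Br⁻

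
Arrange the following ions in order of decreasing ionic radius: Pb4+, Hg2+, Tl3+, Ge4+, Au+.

Au+ > Hg2+ > Tl3+ > Pb4+ > Ge4+

First list Z and electron count for each: Ge4+ (Z=32, 28 e⁻), Pb4+ (Z=82, 78 e⁻), Tl3+ (Z=81, 78 e⁻), Hg2+ (Z=80, 78 e⁻), Au+ (Z=79, 78 e⁻). Ge4+ < Pb4+ (same group, 2 shells fewer); Pb4+ < Tl3+ (isoelectronic, higher Z=82 is smaller); Tl3+ < Hg2+ (both 78 e⁻, Z=81>80); Hg2+ < Au+ (isoelectronic, higher Z=80 is smaller).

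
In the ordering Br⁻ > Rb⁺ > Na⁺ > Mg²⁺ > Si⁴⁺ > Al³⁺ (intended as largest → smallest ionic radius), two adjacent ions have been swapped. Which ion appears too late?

Al³⁺

Compare adjacent ions: both have 10 electrons but Z(Si)=14 > Z(Al)=13, so Si⁴⁺ should be the smaller of the two — yet in this decreasing list Si⁴⁺ sits before Al³⁺. Nothing else is reversed, so Al³⁺ should move one place to the left.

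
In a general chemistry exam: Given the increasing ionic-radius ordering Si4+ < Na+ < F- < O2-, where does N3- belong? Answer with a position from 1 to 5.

5

Each ion has 10 electrons. The ranking follows nuclear charge in reverse — greater Z gives a smaller radius. Si4+ (Z=14), Na+ (Z=11), F- (Z=9), O2- (Z=8), N3- (Z=7).
Putting N3- in gives Si4+ < Na+ < F- < O2- < N3-; it lands at slot 5.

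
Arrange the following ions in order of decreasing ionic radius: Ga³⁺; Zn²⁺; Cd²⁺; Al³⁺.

First list Z and electron count for each: Al³⁺ has 10 e⁻ (Z=13), Ga³⁺ has 28 e⁻ (Z=31), Zn²⁺ has 28 e⁻ (Z=30), Cd²⁺ has 46 e⁻ (Z=48). Al³⁺ < Ga³⁺ (same group, period 3 vs 4); Ga³⁺ < Zn²⁺ (both 28 e⁻, Z=31>30); Zn²⁺ < Cd²⁺ (same group, 1 shell fewer).

Cd²⁺ > Zn²⁺ > Ga³⁺ > Al³⁺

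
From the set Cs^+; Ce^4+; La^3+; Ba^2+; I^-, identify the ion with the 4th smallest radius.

Cs^+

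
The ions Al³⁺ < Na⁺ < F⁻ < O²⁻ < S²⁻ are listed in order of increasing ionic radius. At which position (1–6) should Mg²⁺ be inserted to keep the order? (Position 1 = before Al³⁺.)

2

Electron counts and nuclear charges: Al³⁺ has 10 e⁻ (Z=13), Mg²⁺ has 10 e⁻ (Z=12), Na⁺ has 10 e⁻ (Z=11), F⁻ has 10 e⁻ (Z=9), O²⁻ has 10 e⁻ (Z=8), S²⁻ has 18 e⁻ (Z=16). Al³⁺ < Mg²⁺ (isoelectronic, higher Z=13 is smaller); Mg²⁺ < Na⁺ (both 10 e⁻, Z=12>11); Na⁺ < F⁻ (both 10 e⁻, Z=11>9); F⁻ < O²⁻ (both 10 e⁻, Z=9>8); O²⁻ < S²⁻ (same group, 1 shell fewer).
The complete sequence is Al³⁺ < Mg²⁺ < Na⁺ < F⁻ < O²⁻ < S²⁻. Mg²⁺ sits at position 2.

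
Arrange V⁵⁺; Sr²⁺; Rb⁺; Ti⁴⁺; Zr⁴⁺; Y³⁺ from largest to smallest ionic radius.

Rb⁺ > Sr²⁺ > Y³⁺ > Zr⁴⁺ > Ti⁴⁺ > V⁵⁺

V⁵⁺ has 18 e⁻ (Z=23), Ti⁴⁺ has 18 e⁻ (Z=22), Zr⁴⁺ has 36 e⁻ (Z=40), Y³⁺ has 36 e⁻ (Z=39), Sr²⁺ has 36 e⁻ (Z=38), Rb⁺ has 36 e⁻ (Z=37). V⁵⁺ < Ti⁴⁺ (isoelectronic, higher Z=23 is smaller); Ti⁴⁺ < Zr⁴⁺ (same group, 1 shell fewer); Zr⁴⁺ < Y³⁺ (isoelectronic, higher Z=40 is smaller); Y³⁺ < Sr²⁺ (isoelectronic, higher Z=39 is smaller); Sr²⁺ < Rb⁺ (both 36 e⁻, Z=38>37).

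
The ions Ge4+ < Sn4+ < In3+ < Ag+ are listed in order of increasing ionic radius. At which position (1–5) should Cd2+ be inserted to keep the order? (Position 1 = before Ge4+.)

Tabulating Z and e⁻: Ge4+ (Z=32, 28 e⁻), Sn4+ (Z=50, 46 e⁻), In3+ (Z=49, 46 e⁻), Cd2+ (Z=48, 46 e⁻), Ag+ (Z=47, 46 e⁻). Ge4+ < Sn4+ (same group, period 4 vs 5); Sn4+ < In3+ (isoelectronic, higher Z=50 is smaller); In3+ < Cd2+ (isoelectronic, higher Z=49 is smaller); Cd2+ < Ag+ (both 46 e⁻, Z=48>47).
Merged order: Ge4+ < Sn4+ < In3+ < Cd2+ < Ag+ — Cd2+ is number 4.

4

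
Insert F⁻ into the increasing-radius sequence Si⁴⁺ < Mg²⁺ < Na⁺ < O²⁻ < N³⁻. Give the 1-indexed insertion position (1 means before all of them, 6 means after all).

4

Each ion has 10 electrons. The ranking follows nuclear charge in reverse — greater Z gives a smaller radius. Si⁴⁺ (Z=14), Mg²⁺ (Z=12), Na⁺ (Z=11), F⁻ (Z=9), O²⁻ (Z=8), N³⁻ (Z=7).
Putting F⁻ in gives Si⁴⁺ < Mg²⁺ < Na⁺ < F⁻ < O²⁻ < N³⁻; it lands at slot 4.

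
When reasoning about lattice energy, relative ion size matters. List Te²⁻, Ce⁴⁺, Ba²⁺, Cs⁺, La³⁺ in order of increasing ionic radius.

Isoelectronic series (54 e⁻ each). Size is set by nuclear charge: more protons means a smaller ion. Ce⁴⁺ (Z=58), La³⁺ (Z=57), Ba²⁺ (Z=56), Cs⁺ (Z=55), Te²⁻ (Z=52).

Ce⁴⁺ < La³⁺ < Ba²⁺ < Cs⁺ < Te²⁻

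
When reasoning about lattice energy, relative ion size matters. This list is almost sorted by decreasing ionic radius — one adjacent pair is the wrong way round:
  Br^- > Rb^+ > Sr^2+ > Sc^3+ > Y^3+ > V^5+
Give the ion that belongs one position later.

Sc^3+

Scanning neighbour by neighbour, only Sc^3+/Y^3+ violates a trend: same group and charge — period 4 sits above period 5, so Sc^3+ is smaller. That makes Sc^3+ the one sitting a position early relative to where it belongs.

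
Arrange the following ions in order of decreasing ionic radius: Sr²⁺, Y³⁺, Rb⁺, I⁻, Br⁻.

Work out protons and electrons: Y³⁺ (Z=39, 36 e⁻), Sr²⁺ (Z=38, 36 e⁻), Rb⁺ (Z=37, 36 e⁻), Br⁻ (Z=35, 36 e⁻), I⁻ (Z=53, 54 e⁻). Y³⁺ < Sr²⁺ (isoelectronic, higher Z=39 is smaller); Sr²⁺ < Rb⁺ (isoelectronic, higher Z=38 is smaller); Rb⁺ < Br⁻ (isoelectronic, higher Z=37 is smaller); Br⁻ < I⁻ (same group, 1 shell fewer).

I⁻ > Br⁻ > Rb⁺ > Sr²⁺ > Y³⁺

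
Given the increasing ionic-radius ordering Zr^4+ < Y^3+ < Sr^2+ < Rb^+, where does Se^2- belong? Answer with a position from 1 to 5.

5

Each ion has 36 electrons. The ranking follows nuclear charge in reverse — greater Z gives a smaller radius. Zr^4+ (Z=40), Y^3+ (Z=39), Sr^2+ (Z=38), Rb^+ (Z=37), Se^2- (Z=34).
With Se^2- included the full order is Zr^4+ < Y^3+ < Sr^2+ < Rb^+ < Se^2-, so it takes position 5.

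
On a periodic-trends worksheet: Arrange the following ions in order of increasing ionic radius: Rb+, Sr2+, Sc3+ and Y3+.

Sc3+ < Y3+ < Sr2+ < Rb+

First list Z and electron count for each: Sc3+ has 18 e⁻ (Z=21), Y3+ has 36 e⁻ (Z=39), Sr2+ has 36 e⁻ (Z=38), Rb+ has 36 e⁻ (Z=37). Sc3+ < Y3+ (same group, period 4 vs 5); Y3+ < Sr2+ (both 36 e⁻, Z=39>38); Sr2+ < Rb+ (both 36 e⁻, Z=38>37).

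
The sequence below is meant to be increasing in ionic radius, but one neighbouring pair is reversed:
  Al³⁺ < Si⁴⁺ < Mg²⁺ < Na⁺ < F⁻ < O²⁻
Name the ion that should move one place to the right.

Al³⁺

Compare adjacent ions: Si⁴⁺ and Al³⁺ share 10 electrons; the higher nuclear charge on Si (Z=14) contracts it more, so Si⁴⁺ < Al³⁺ — yet in this increasing list Al³⁺ sits before Si⁴⁺. Nothing else is reversed, so Al³⁺ should move one place to the right.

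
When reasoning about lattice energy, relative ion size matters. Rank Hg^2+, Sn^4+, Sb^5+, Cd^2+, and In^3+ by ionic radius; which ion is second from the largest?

Cd^2+

Work out protons and electrons: Sb^5+: 46 e⁻, Z=51, Sn^4+: 46 e⁻, Z=50, In^3+: 46 e⁻, Z=49, Cd^2+: 46 e⁻, Z=48, Hg^2+: 78 e⁻, Z=80. Sb^5+ < Sn^4+ (both 46 e⁻, Z=51>50); Sn^4+ < In^3+ (both 46 e⁻, Z=50>49); In^3+ < Cd^2+ (isoelectronic, higher Z=49 is smaller); Cd^2+ < Hg^2+ (same group, 1 shell fewer).
Ordering: Sb^5+ < Sn^4+ < In^3+ < Cd^2+ < Hg^2+. The second largest is Cd^2+.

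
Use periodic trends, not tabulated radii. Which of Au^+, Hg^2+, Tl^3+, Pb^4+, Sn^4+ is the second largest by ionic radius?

Hg^2+

Tabulating Z and e⁻: Sn^4+ has 46 e⁻ (Z=50), Pb^4+ has 78 e⁻ (Z=82), Tl^3+ has 78 e⁻ (Z=81), Hg^2+ has 78 e⁻ (Z=80), Au^+ has 78 e⁻ (Z=79). Sn^4+ < Pb^4+ (same group, period 5 vs 6); Pb^4+ < Tl^3+ (both 78 e⁻, Z=82>81); Tl^3+ < Hg^2+ (isoelectronic, higher Z=81 is smaller); Hg^2+ < Au^+ (isoelectronic, higher Z=80 is smaller).
Ordering: Sn^4+ < Pb^4+ < Tl^3+ < Hg^2+ < Au^+. The second largest is Hg^2+.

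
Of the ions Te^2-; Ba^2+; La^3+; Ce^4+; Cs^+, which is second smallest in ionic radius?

La^3+

Each ion has 54 electrons. The ranking follows nuclear charge in reverse — greater Z gives a smaller radius. Ce^4+ (Z=58), La^3+ (Z=57), Ba^2+ (Z=56), Cs^+ (Z=55), Te^2- (Z=52).
Ordering: Ce^4+ < La^3+ < Ba^2+ < Cs^+ < Te^2-. The second smallest is La^3+.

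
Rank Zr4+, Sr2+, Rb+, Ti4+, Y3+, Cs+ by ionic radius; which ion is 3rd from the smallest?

Y3+

Tabulating Z and e⁻: Ti4+ (Z=22, 18 e⁻), Zr4+ (Z=40, 36 e⁻), Y3+ (Z=39, 36 e⁻), Sr2+ (Z=38, 36 e⁻), Rb+ (Z=37, 36 e⁻), Cs+ (Z=55, 54 e⁻). Ti4+ < Zr4+ (same group, 1 shell fewer); Zr4+ < Y3+ (isoelectronic, higher Z=40 is smaller); Y3+ < Sr2+ (both 36 e⁻, Z=39>38); Sr2+ < Rb+ (isoelectronic, higher Z=38 is smaller); Rb+ < Cs+ (same group, 1 shell fewer).
So the order is Ti4+ < Zr4+ < Y3+ < Sr2+ < Rb+ < Cs+; the 3rd-smallest ion is Y3+.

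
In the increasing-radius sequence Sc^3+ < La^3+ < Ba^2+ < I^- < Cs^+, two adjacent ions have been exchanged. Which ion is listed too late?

Cs^+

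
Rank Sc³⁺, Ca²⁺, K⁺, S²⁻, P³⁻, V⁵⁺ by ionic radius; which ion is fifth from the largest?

Sc³⁺

All of these have 18 electrons (isoelectronic). With the same electron cloud, the ion with the most protons pulls it in tightest. Nuclear charges: V⁵⁺ (Z=23), Sc³⁺ (Z=21), Ca²⁺ (Z=20), K⁺ (Z=19), S²⁻ (Z=16), P³⁻ (Z=15). Highest Z is smallest.
So the order is V⁵⁺ < Sc³⁺ < Ca²⁺ < K⁺ < S²⁻ < P³⁻; the 5th-largest ion is Sc³⁺.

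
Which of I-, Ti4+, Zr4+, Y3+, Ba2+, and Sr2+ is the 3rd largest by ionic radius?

Sr2+

First list Z and electron count for each: Ti4+ (Z=22, 18 e⁻), Zr4+ (Z=40, 36 e⁻), Y3+ (Z=39, 36 e⁻), Sr2+ (Z=38, 36 e⁻), Ba2+ (Z=56, 54 e⁻), I- (Z=53, 54 e⁻). Ti4+ < Zr4+ (same group, 1 shell fewer); Zr4+ < Y3+ (isoelectronic, higher Z=40 is smaller); Y3+ < Sr2+ (isoelectronic, higher Z=39 is smaller); Sr2+ < Ba2+ (same group, period 5 vs 6); Ba2+ < I- (isoelectronic, higher Z=56 is smaller).
Full ascending order: Ti4+ < Zr4+ < Y3+ < Sr2+ < Ba2+ < I-. Counting from the largest, position 3 is Sr2+.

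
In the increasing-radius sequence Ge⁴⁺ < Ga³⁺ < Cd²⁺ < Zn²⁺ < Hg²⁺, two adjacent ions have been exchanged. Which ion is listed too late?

Zn²⁺

Scanning neighbour by neighbour, only Cd²⁺/Zn²⁺ violates a trend: Zn²⁺ and Cd²⁺ are in one column with the same charge; the lighter period-4 ion has one fewer shell and is smaller. That makes Zn²⁺ the one sitting a position late relative to where it belongs.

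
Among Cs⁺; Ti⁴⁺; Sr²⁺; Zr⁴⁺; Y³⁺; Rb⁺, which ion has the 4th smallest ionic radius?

Ti⁴⁺: 18 e⁻, Z=22, Zr⁴⁺: 36 e⁻, Z=40, Y³⁺: 36 e⁻, Z=39, Sr²⁺: 36 e⁻, Z=38, Rb⁺: 36 e⁻, Z=37, Cs⁺: 54 e⁻, Z=55. Ti⁴⁺ < Zr⁴⁺ (same group, period 4 vs 5); Zr⁴⁺ < Y³⁺ (isoelectronic, higher Z=40 is smaller); Y³⁺ < Sr²⁺ (both 36 e⁻, Z=39>38); Sr²⁺ < Rb⁺ (isoelectronic, higher Z=38 is smaller); Rb⁺ < Cs⁺ (same group, 1 shell fewer).
That gives Ti⁴⁺ < Zr⁴⁺ < Y³⁺ < Sr²⁺ < Rb⁺ < Cs⁺. From the smallest end, number 4 is Sr²⁺.

Sr²⁺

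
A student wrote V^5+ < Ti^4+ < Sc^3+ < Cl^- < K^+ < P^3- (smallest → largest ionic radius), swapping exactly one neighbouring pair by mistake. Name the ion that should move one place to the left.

The pair Cl^-, K^+ is the wrong way round — they are isoelectronic (18 e⁻) and K has more protons than Cl (19 vs 17), making K^+ smaller. All other adjacent pairs agree with periodic trends, so K^+ is the misplaced ion.

K^+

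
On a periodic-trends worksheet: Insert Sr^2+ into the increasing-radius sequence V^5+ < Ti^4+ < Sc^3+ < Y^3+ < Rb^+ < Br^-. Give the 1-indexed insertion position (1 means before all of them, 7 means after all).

Tabulating Z and e⁻: V^5+ (Z=23, 18 e⁻), Ti^4+ (Z=22, 18 e⁻), Sc^3+ (Z=21, 18 e⁻), Y^3+ (Z=39, 36 e⁻), Sr^2+ (Z=38, 36 e⁻), Rb^+ (Z=37, 36 e⁻), Br^- (Z=35, 36 e⁻). V^5+ < Ti^4+ (isoelectronic, higher Z=23 is smaller); Ti^4+ < Sc^3+ (isoelectronic, higher Z=22 is smaller); Sc^3+ < Y^3+ (same group, 1 shell fewer); Y^3+ < Sr^2+ (both 36 e⁻, Z=39>38); Sr^2+ < Rb^+ (both 36 e⁻, Z=38>37); Rb^+ < Br^- (isoelectronic, higher Z=37 is smaller).
Merged order: V^5+ < Ti^4+ < Sc^3+ < Y^3+ < Sr^2+ < Rb^+ < Br^- — Sr^2+ is number 5.

5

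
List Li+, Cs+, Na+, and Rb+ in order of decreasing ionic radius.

These ions sit in one column with identical charge. Each step down the periodic table adds a principal shell, increasing the radius.

Cs+ > Rb+ > Na+ > Li+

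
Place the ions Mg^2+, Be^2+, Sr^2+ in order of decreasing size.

Sr^2+ > Mg^2+ > Be^2+

Same group, same charge. Going down the group adds an extra shell of electrons, so the ion gets larger: Be^2+ is highest in the group and smallest.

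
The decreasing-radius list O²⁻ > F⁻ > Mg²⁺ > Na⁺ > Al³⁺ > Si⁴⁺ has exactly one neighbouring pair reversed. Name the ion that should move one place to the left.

Check each adjacent pair. Mg²⁺ and Na⁺ are reversed: they are isoelectronic (10 e⁻) and Mg has more protons than Na (12 vs 11), making Mg²⁺ smaller. No other neighbouring pair contradicts the periodic trends, so Na⁺ is the ion listed too late.

Na⁺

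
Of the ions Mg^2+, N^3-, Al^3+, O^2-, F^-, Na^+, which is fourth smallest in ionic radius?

F^-

These species are isoelectronic with 10 electrons. The only difference is the number of protons: Al^3+ (Z=13), Mg^2+ (Z=12), Na^+ (Z=11), F^- (Z=9), O^2- (Z=8), N^3- (Z=7). The strongest nuclear pull (Al^3+) gives the smallest ion.
Full ascending order: Al^3+ < Mg^2+ < Na^+ < F^- < O^2- < N^3-. Counting from the smallest, position 4 is F^-.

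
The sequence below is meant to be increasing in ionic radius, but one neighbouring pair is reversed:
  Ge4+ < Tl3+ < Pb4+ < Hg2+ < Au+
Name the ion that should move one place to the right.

Tl3+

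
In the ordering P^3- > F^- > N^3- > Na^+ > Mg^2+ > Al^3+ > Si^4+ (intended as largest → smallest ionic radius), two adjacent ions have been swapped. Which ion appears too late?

N^3-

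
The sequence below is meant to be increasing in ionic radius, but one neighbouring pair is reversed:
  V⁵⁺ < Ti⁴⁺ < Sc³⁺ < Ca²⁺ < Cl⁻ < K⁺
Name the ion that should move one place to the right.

Cl⁻

Compare adjacent ions: both have 18 electrons but Z(K)=19 > Z(Cl)=17, so K⁺ should be the smaller of the two — yet in this increasing list Cl⁻ sits before K⁺. Nothing else is reversed, so Cl⁻ should move one place to the right.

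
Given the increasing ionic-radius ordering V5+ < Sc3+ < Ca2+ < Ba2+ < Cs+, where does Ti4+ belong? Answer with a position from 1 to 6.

2

Work out protons and electrons: V5+ has 18 e⁻ (Z=23), Ti4+ has 18 e⁻ (Z=22), Sc3+ has 18 e⁻ (Z=21), Ca2+ has 18 e⁻ (Z=20), Ba2+ has 54 e⁻ (Z=56), Cs+ has 54 e⁻ (Z=55). V5+ < Ti4+ (isoelectronic, higher Z=23 is smaller); Ti4+ < Sc3+ (isoelectronic, higher Z=22 is smaller); Sc3+ < Ca2+ (isoelectronic, higher Z=21 is smaller); Ca2+ < Ba2+ (same group, 2 shells fewer); Ba2+ < Cs+ (both 54 e⁻, Z=56>55).
Putting Ti4+ in gives V5+ < Ti4+ < Sc3+ < Ca2+ < Ba2+ < Cs+; it lands at slot 2.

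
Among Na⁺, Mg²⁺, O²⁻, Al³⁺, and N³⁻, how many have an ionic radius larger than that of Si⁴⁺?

5

All of these have 10 electrons (isoelectronic). With the same electron cloud, the ion with the most protons pulls it in tightest. Nuclear charges: Si⁴⁺ (Z=14), Al³⁺ (Z=13), Mg²⁺ (Z=12), Na⁺ (Z=11), O²⁻ (Z=8), N³⁻ (Z=7). Highest Z is smallest.
Overall: Si⁴⁺ < Al³⁺ < Mg²⁺ < Na⁺ < O²⁻ < N³⁻. Si⁴⁺ has 0 below it and 5 above. Count: 5.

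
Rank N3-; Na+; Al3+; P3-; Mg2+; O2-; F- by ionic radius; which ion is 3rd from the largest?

Electron counts and nuclear charges: Al3+ has 10 e⁻ (Z=13), Mg2+ has 10 e⁻ (Z=12), Na+ has 10 e⁻ (Z=11), F- has 10 e⁻ (Z=9), O2- has 10 e⁻ (Z=8), N3- has 10 e⁻ (Z=7), P3- has 18 e⁻ (Z=15). Al3+ < Mg2+ (isoelectronic, higher Z=13 is smaller); Mg2+ < Na+ (isoelectronic, higher Z=12 is smaller); Na+ < F- (isoelectronic, higher Z=11 is smaller); F- < O2- (both 10 e⁻, Z=9>8); O2- < N3- (isoelectronic, higher Z=8 is smaller); N3- < P3- (same group, 1 shell fewer).
Ordering: Al3+ < Mg2+ < Na+ < F- < O2- < N3- < P3-. The 3rd largest is O2-.

O2-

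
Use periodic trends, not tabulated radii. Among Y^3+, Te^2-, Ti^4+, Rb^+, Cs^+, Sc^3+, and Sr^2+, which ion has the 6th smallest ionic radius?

Ti^4+: 18 e⁻, Z=22, Sc^3+: 18 e⁻, Z=21, Y^3+: 36 e⁻, Z=39, Sr^2+: 36 e⁻, Z=38, Rb^+: 36 e⁻, Z=37, Cs^+: 54 e⁻, Z=55, Te^2-: 54 e⁻, Z=52. Ti^4+ < Sc^3+ (both 18 e⁻, Z=22>21); Sc^3+ < Y^3+ (same group, period 4 vs 5); Y^3+ < Sr^2+ (both 36 e⁻, Z=39>38); Sr^2+ < Rb^+ (isoelectronic, higher Z=38 is smaller); Rb^+ < Cs^+ (same group, 1 shell fewer); Cs^+ < Te^2- (both 54 e⁻, Z=55>52).
Ordering: Ti^4+ < Sc^3+ < Y^3+ < Sr^2+ < Rb^+ < Cs^+ < Te^2-. The 6th smallest is Cs^+.

Cs^+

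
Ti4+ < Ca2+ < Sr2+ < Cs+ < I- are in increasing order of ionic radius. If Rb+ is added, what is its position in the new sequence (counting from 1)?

Work out protons and electrons: Ti4+ has 18 e⁻ (Z=22), Ca2+ has 18 e⁻ (Z=20), Sr2+ has 36 e⁻ (Z=38), Rb+ has 36 e⁻ (Z=37), Cs+ has 54 e⁻ (Z=55), I- has 54 e⁻ (Z=53). Ti4+ < Ca2+ (isoelectronic, higher Z=22 is smaller); Ca2+ < Sr2+ (same group, 1 shell fewer); Sr2+ < Rb+ (isoelectronic, higher Z=38 is smaller); Rb+ < Cs+ (same group, period 5 vs 6); Cs+ < I- (isoelectronic, higher Z=55 is smaller).
The complete sequence is Ti4+ < Ca2+ < Sr2+ < Rb+ < Cs+ < I-. Rb+ sits at position 4.

4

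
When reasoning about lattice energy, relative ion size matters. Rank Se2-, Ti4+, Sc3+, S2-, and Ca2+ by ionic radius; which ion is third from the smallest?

Electron counts and nuclear charges: Ti4+ has 18 e⁻ (Z=22), Sc3+ has 18 e⁻ (Z=21), Ca2+ has 18 e⁻ (Z=20), S2- has 18 e⁻ (Z=16), Se2- has 36 e⁻ (Z=34). Ti4+ < Sc3+ (both 18 e⁻, Z=22>21); Sc3+ < Ca2+ (both 18 e⁻, Z=21>20); Ca2+ < S2- (isoelectronic, higher Z=20 is smaller); S2- < Se2- (same group, 1 shell fewer).
Full ascending order: Ti4+ < Sc3+ < Ca2+ < S2- < Se2-. Counting from the smallest, position 3 is Ca2+.

Ca2+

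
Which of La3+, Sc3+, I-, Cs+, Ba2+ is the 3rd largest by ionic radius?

Ba2+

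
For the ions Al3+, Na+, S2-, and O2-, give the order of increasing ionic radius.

Work out protons and electrons: Al3+ has 10 e⁻ (Z=13), Na+ has 10 e⁻ (Z=11), O2- has 10 e⁻ (Z=8), S2- has 18 e⁻ (Z=16). Al3+ < Na+ (both 10 e⁻, Z=13>11); Na+ < O2- (both 10 e⁻, Z=11>8); O2- < S2- (same group, period 2 vs 3).

Al3+ < Na+ < O2- < S2-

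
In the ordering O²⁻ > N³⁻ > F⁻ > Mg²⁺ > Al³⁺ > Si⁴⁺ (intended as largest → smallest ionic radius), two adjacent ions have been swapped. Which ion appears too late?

N³⁻

Compare adjacent ions: O²⁻ and N³⁻ share 10 electrons; the higher nuclear charge on O (Z=8) contracts it more, so O²⁻ < N³⁻ — yet in this decreasing list O²⁻ sits before N³⁻. Nothing else is reversed, so N³⁻ should move one place to the left.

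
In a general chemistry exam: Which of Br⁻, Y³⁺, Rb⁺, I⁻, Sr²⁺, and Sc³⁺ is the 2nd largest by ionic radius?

Tabulating Z and e⁻: Sc³⁺ has 18 e⁻ (Z=21), Y³⁺ has 36 e⁻ (Z=39), Sr²⁺ has 36 e⁻ (Z=38), Rb⁺ has 36 e⁻ (Z=37), Br⁻ has 36 e⁻ (Z=35), I⁻ has 54 e⁻ (Z=53). Sc³⁺ < Y³⁺ (same group, period 4 vs 5); Y³⁺ < Sr²⁺ (isoelectronic, higher Z=39 is smaller); Sr²⁺ < Rb⁺ (both 36 e⁻, Z=38>37); Rb⁺ < Br⁻ (isoelectronic, higher Z=37 is smaller); Br⁻ < I⁻ (same group, 1 shell fewer).
That gives Sc³⁺ < Y³⁺ < Sr²⁺ < Rb⁺ < Br⁻ < I⁻. From the largest end, number 2 is Br⁻.

Br⁻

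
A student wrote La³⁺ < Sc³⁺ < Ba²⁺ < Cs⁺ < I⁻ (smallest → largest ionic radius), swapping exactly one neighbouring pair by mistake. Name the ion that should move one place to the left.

Sc³⁺

Compare adjacent ions: Sc³⁺ and La³⁺ are in one column with the same charge; the lighter period-4 ion has 2 fewer shells and is smaller — yet in this increasing list La³⁺ sits before Sc³⁺. Nothing else is reversed, so Sc³⁺ should move one place to the left.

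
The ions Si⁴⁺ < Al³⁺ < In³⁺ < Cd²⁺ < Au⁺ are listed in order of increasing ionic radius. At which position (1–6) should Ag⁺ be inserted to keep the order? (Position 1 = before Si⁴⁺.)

Si⁴⁺: 10 e⁻, Z=14, Al³⁺: 10 e⁻, Z=13, In³⁺: 46 e⁻, Z=49, Cd²⁺: 46 e⁻, Z=48, Ag⁺: 46 e⁻, Z=47, Au⁺: 78 e⁻, Z=79. Si⁴⁺ < Al³⁺ (both 10 e⁻, Z=14>13); Al³⁺ < In³⁺ (same group, period 3 vs 5); In³⁺ < Cd²⁺ (both 46 e⁻, Z=49>48); Cd²⁺ < Ag⁺ (isoelectronic, higher Z=48 is smaller); Ag⁺ < Au⁺ (same group, 1 shell fewer).
Putting Ag⁺ in gives Si⁴⁺ < Al³⁺ < In³⁺ < Cd²⁺ < Ag⁺ < Au⁺; it lands at slot 5.

5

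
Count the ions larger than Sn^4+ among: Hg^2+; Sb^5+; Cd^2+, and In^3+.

Work out protons and electrons: Sb^5+ has 46 e⁻ (Z=51), Sn^4+ has 46 e⁻ (Z=50), In^3+ has 46 e⁻ (Z=49), Cd^2+ has 46 e⁻ (Z=48), Hg^2+ has 78 e⁻ (Z=80). Sb^5+ < Sn^4+ (isoelectronic, higher Z=51 is smaller); Sn^4+ < In^3+ (both 46 e⁻, Z=50>49); In^3+ < Cd^2+ (isoelectronic, higher Z=49 is smaller); Cd^2+ < Hg^2+ (same group, 1 shell fewer).
Overall: Sb^5+ < Sn^4+ < In^3+ < Cd^2+ < Hg^2+. Sn^4+ has 1 below it and 3 above. So 3 are larger.

3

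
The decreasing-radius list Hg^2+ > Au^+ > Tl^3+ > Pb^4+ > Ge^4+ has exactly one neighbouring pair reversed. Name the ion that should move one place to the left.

Au^+

Compare adjacent ions: both have 78 electrons but Z(Hg)=80 > Z(Au)=79, so Hg^2+ should be the smaller of the two — yet in this decreasing list Hg^2+ sits before Au^+. Nothing else is reversed, so Au^+ should move one place to the left.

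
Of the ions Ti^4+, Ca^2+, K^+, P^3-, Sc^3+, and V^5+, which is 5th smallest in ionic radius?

All of these have 18 electrons (isoelectronic). With the same electron cloud, the ion with the most protons pulls it in tightest. Nuclear charges: V^5+ (Z=23), Ti^4+ (Z=22), Sc^3+ (Z=21), Ca^2+ (Z=20), K^+ (Z=19), P^3- (Z=15). Highest Z is smallest.
So the order is V^5+ < Ti^4+ < Sc^3+ < Ca^2+ < K^+ < P^3-; the 5th-smallest ion is K^+.

K^+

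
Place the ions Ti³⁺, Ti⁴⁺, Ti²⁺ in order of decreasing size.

Same element, different charge: the more highly charged cation has fewer electrons and a greater effective nuclear charge per electron, making Ti⁴⁺ the smallest.

Ti²⁺ > Ti³⁺ > Ti⁴⁺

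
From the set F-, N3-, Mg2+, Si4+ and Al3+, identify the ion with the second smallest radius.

Isoelectronic series (10 e⁻ each). Size is set by nuclear charge: more protons means a smaller ion. Si4+ (Z=14), Al3+ (Z=13), Mg2+ (Z=12), F- (Z=9), N3- (Z=7).
That gives Si4+ < Al3+ < Mg2+ < F- < N3-. From the smallest end, number 2 is Al3+.

Al3+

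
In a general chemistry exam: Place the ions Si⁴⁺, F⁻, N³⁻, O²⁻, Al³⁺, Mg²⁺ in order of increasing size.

Si⁴⁺ < Al³⁺ < Mg²⁺ < F⁻ < O²⁻ < N³⁻

Isoelectronic series (10 e⁻ each). Size is set by nuclear charge: more protons means a smaller ion. Si⁴⁺ (Z=14), Al³⁺ (Z=13), Mg²⁺ (Z=12), F⁻ (Z=9), O²⁻ (Z=8), N³⁻ (Z=7).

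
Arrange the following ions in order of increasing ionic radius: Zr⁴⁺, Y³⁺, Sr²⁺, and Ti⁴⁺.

Tabulating Z and e⁻: Ti⁴⁺ (Z=22, 18 e⁻), Zr⁴⁺ (Z=40, 36 e⁻), Y³⁺ (Z=39, 36 e⁻), Sr²⁺ (Z=38, 36 e⁻). Ti⁴⁺ < Zr⁴⁺ (same group, 1 shell fewer); Zr⁴⁺ < Y³⁺ (both 36 e⁻, Z=40>39); Y³⁺ < Sr²⁺ (isoelectronic, higher Z=39 is smaller).

Ti⁴⁺ < Zr⁴⁺ < Y³⁺ < Sr²⁺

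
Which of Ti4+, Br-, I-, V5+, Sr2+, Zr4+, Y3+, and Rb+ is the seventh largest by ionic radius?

Ti4+

V5+ (Z=23, 18 e⁻), Ti4+ (Z=22, 18 e⁻), Zr4+ (Z=40, 36 e⁻), Y3+ (Z=39, 36 e⁻), Sr2+ (Z=38, 36 e⁻), Rb+ (Z=37, 36 e⁻), Br- (Z=35, 36 e⁻), I- (Z=53, 54 e⁻). V5+ < Ti4+ (isoelectronic, higher Z=23 is smaller); Ti4+ < Zr4+ (same group, 1 shell fewer); Zr4+ < Y3+ (isoelectronic, higher Z=40 is smaller); Y3+ < Sr2+ (isoelectronic, higher Z=39 is smaller); Sr2+ < Rb+ (both 36 e⁻, Z=38>37); Rb+ < Br- (isoelectronic, higher Z=37 is smaller); Br- < I- (same group, period 4 vs 5).
Full ascending order: V5+ < Ti4+ < Zr4+ < Y3+ < Sr2+ < Rb+ < Br- < I-. Counting from the largest, position 7 is Ti4+.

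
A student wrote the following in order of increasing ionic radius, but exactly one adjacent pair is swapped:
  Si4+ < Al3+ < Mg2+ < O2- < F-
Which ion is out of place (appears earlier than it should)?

O2-

Compare adjacent ions: they are isoelectronic (10 e⁻) and F has more protons than O (9 vs 8), making F- smaller — yet in this increasing list O2- sits before F-. Nothing else is reversed, so O2- should move one place to the right.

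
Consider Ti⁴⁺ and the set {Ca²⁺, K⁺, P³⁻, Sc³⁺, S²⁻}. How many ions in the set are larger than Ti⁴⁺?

Isoelectronic series (18 e⁻ each). Size is set by nuclear charge: more protons means a smaller ion. Ti⁴⁺ (Z=22), Sc³⁺ (Z=21), Ca²⁺ (Z=20), K⁺ (Z=19), S²⁻ (Z=16), P³⁻ (Z=15).
Relative to Ti⁴⁺, the ions that are larger are Sc³⁺, Ca²⁺, K⁺, S²⁻, P³⁻. Count: 5.

5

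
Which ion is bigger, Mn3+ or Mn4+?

Mn3+

Same element, different charge: the more highly charged cation has fewer electrons and a greater effective nuclear charge per electron, making Mn4+ the smallest.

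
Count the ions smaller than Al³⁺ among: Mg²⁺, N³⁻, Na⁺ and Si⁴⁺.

1

Isoelectronic series (10 e⁻ each). Size is set by nuclear charge: more protons means a smaller ion. Si⁴⁺ (Z=14), Al³⁺ (Z=13), Mg²⁺ (Z=12), Na⁺ (Z=11), N³⁻ (Z=7).
Ordering all of them (including Al³⁺) by radius gives Si⁴⁺ < Al³⁺ < Mg²⁺ < Na⁺ < N³⁻. That's 1.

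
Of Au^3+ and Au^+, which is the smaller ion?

Au^3+

Same element, different charge: the more highly charged cation has fewer electrons and a greater effective nuclear charge per electron, making Au^3+ the smallest.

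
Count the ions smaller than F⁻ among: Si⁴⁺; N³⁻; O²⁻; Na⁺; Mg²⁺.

Each ion has 10 electrons. The ranking follows nuclear charge in reverse — greater Z gives a smaller radius. Si⁴⁺ (Z=14), Mg²⁺ (Z=12), Na⁺ (Z=11), F⁻ (Z=9), O²⁻ (Z=8), N³⁻ (Z=7).
Placing each against F⁻: smaller — Si⁴⁺, Mg²⁺, Na⁺; larger — O²⁻, N³⁻. Count: 3.

3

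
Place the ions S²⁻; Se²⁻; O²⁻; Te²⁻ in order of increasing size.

O²⁻ < S²⁻ < Se²⁻ < Te²⁻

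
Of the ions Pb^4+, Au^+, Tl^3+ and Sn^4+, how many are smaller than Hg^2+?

Work out protons and electrons: Sn^4+ (Z=50, 46 e⁻), Pb^4+ (Z=82, 78 e⁻), Tl^3+ (Z=81, 78 e⁻), Hg^2+ (Z=80, 78 e⁻), Au^+ (Z=79, 78 e⁻). Sn^4+ < Pb^4+ (same group, period 5 vs 6); Pb^4+ < Tl^3+ (both 78 e⁻, Z=82>81); Tl^3+ < Hg^2+ (both 78 e⁻, Z=81>80); Hg^2+ < Au^+ (both 78 e⁻, Z=80>79).
Overall: Sn^4+ < Pb^4+ < Tl^3+ < Hg^2+ < Au^+. Hg^2+ has 3 below it and 1 above. So 3 are smaller.

3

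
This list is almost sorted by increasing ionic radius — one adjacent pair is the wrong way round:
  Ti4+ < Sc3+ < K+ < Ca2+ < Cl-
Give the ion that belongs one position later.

K+

The pair K+, Ca2+ is the wrong way round — Ca2+ and K+ share 18 electrons; the higher nuclear charge on Ca (Z=20) contracts it more, so Ca2+ < K+. All other adjacent pairs agree with periodic trends, so K+ is the misplaced ion.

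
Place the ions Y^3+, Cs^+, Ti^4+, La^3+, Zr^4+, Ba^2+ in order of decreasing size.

Tabulating Z and e⁻: Ti^4+: 18 e⁻, Z=22, Zr^4+: 36 e⁻, Z=40, Y^3+: 36 e⁻, Z=39, La^3+: 54 e⁻, Z=57, Ba^2+: 54 e⁻, Z=56, Cs^+: 54 e⁻, Z=55. Ti^4+ < Zr^4+ (same group, period 4 vs 5); Zr^4+ < Y^3+ (isoelectronic, higher Z=40 is smaller); Y^3+ < La^3+ (same group, 1 shell fewer); La^3+ < Ba^2+ (both 54 e⁻, Z=57>56); Ba^2+ < Cs^+ (isoelectronic, higher Z=56 is smaller).

Cs^+ > Ba^2+ > La^3+ > Y^3+ > Zr^4+ > Ti^4+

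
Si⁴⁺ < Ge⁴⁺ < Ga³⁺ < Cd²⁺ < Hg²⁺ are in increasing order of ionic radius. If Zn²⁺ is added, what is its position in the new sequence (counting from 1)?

4

First list Z and electron count for each: Si⁴⁺: 10 e⁻, Z=14, Ge⁴⁺: 28 e⁻, Z=32, Ga³⁺: 28 e⁻, Z=31, Zn²⁺: 28 e⁻, Z=30, Cd²⁺: 46 e⁻, Z=48, Hg²⁺: 78 e⁻, Z=80. Si⁴⁺ < Ge⁴⁺ (same group, period 3 vs 4); Ge⁴⁺ < Ga³⁺ (both 28 e⁻, Z=32>31); Ga³⁺ < Zn²⁺ (isoelectronic, higher Z=31 is smaller); Zn²⁺ < Cd²⁺ (same group, 1 shell fewer); Cd²⁺ < Hg²⁺ (same group, 1 shell fewer).
Putting Zn²⁺ in gives Si⁴⁺ < Ge⁴⁺ < Ga³⁺ < Zn²⁺ < Cd²⁺ < Hg²⁺; it lands at slot 4.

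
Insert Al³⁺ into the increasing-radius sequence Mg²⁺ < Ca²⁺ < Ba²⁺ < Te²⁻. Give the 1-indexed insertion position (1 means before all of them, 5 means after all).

Tabulating Z and e⁻: Al³⁺ has 10 e⁻ (Z=13), Mg²⁺ has 10 e⁻ (Z=12), Ca²⁺ has 18 e⁻ (Z=20), Ba²⁺ has 54 e⁻ (Z=56), Te²⁻ has 54 e⁻ (Z=52). Al³⁺ < Mg²⁺ (isoelectronic, higher Z=13 is smaller); Mg²⁺ < Ca²⁺ (same group, 1 shell fewer); Ca²⁺ < Ba²⁺ (same group, period 4 vs 6); Ba²⁺ < Te²⁻ (both 54 e⁻, Z=56>52).
Merged order: Al³⁺ < Mg²⁺ < Ca²⁺ < Ba²⁺ < Te²⁻ — Al³⁺ is number 1.

1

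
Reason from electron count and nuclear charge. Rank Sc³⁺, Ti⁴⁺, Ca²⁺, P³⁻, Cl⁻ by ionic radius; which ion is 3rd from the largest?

All of these have 18 electrons (isoelectronic). With the same electron cloud, the ion with the most protons pulls it in tightest. Nuclear charges: Ti⁴⁺ (Z=22), Sc³⁺ (Z=21), Ca²⁺ (Z=20), Cl⁻ (Z=17), P³⁻ (Z=15). Highest Z is smallest.
So the order is Ti⁴⁺ < Sc³⁺ < Ca²⁺ < Cl⁻ < P³⁻; the 3rd-largest ion is Ca²⁺.

Ca²⁺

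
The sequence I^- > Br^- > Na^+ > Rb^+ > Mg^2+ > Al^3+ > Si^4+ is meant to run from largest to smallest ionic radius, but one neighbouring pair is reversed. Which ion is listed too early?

Na^+

Compare adjacent ions: same group and charge — period 3 sits above period 5, so Na^+ is smaller — yet in this decreasing list Na^+ sits before Rb^+. Nothing else is reversed, so Na^+ should move one place to the right.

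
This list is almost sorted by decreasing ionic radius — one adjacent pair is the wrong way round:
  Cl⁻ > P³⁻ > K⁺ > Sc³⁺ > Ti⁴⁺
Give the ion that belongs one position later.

Cl⁻

Scanning neighbour by neighbour, only Cl⁻/P³⁻ violates a trend: they are isoelectronic (18 e⁻) and Cl has more protons than P (17 vs 15), making Cl⁻ smaller. That makes Cl⁻ the one sitting a position early relative to where it belongs.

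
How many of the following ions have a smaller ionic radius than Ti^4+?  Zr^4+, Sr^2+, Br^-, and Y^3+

0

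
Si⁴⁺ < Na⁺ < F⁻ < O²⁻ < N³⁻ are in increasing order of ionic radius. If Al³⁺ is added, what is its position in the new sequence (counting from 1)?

Each ion has 10 electrons. The ranking follows nuclear charge in reverse — greater Z gives a smaller radius. Si⁴⁺ (Z=14), Al³⁺ (Z=13), Na⁺ (Z=11), F⁻ (Z=9), O²⁻ (Z=8), N³⁻ (Z=7).
Putting Al³⁺ in gives Si⁴⁺ < Al³⁺ < Na⁺ < F⁻ < O²⁻ < N³⁻; it lands at slot 2.

2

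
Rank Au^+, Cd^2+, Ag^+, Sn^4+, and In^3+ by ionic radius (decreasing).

Au^+ > Ag^+ > Cd^2+ > In^3+ > Sn^4+

Sn^4+ (Z=50, 46 e⁻), In^3+ (Z=49, 46 e⁻), Cd^2+ (Z=48, 46 e⁻), Ag^+ (Z=47, 46 e⁻), Au^+ (Z=79, 78 e⁻). Sn^4+ < In^3+ (isoelectronic, higher Z=50 is smaller); In^3+ < Cd^2+ (both 46 e⁻, Z=49>48); Cd^2+ < Ag^+ (isoelectronic, higher Z=48 is smaller); Ag^+ < Au^+ (same group, period 5 vs 6).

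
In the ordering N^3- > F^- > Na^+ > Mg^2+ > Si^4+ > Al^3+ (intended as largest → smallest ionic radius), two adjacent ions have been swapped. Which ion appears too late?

Al^3+

The pair Si^4+, Al^3+ is the wrong way round — Si^4+ and Al^3+ share 10 electrons; the higher nuclear charge on Si (Z=14) contracts it more, so Si^4+ < Al^3+. All other adjacent pairs agree with periodic trends, so Al^3+ is the misplaced ion.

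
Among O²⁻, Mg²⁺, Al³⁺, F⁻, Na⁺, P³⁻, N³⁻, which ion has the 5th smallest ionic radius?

Electron counts and nuclear charges: Al³⁺: 10 e⁻, Z=13, Mg²⁺: 10 e⁻, Z=12, Na⁺: 10 e⁻, Z=11, F⁻: 10 e⁻, Z=9, O²⁻: 10 e⁻, Z=8, N³⁻: 10 e⁻, Z=7, P³⁻: 18 e⁻, Z=15. Al³⁺ < Mg²⁺ (isoelectronic, higher Z=13 is smaller); Mg²⁺ < Na⁺ (both 10 e⁻, Z=12>11); Na⁺ < F⁻ (isoelectronic, higher Z=11 is smaller); F⁻ < O²⁻ (both 10 e⁻, Z=9>8); O²⁻ < N³⁻ (isoelectronic, higher Z=8 is smaller); N³⁻ < P³⁻ (same group, 1 shell fewer).
So the order is Al³⁺ < Mg²⁺ < Na⁺ < F⁻ < O²⁻ < N³⁻ < P³⁻; the 5th-smallest ion is O²⁻.

O²⁻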